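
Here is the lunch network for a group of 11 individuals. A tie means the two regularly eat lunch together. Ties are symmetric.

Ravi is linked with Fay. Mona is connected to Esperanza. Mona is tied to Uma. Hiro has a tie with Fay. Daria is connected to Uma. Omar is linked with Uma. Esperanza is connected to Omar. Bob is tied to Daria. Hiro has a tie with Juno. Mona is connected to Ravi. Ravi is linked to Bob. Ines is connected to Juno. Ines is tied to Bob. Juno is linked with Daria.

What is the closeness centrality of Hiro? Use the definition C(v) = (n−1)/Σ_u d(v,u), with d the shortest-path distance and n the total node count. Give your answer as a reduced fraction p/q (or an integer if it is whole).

Distances from Hiro: Bob:3, Daria:2, Esperanza:4, Fay:1, Ines:2, Juno:1, Mona:3, Omar:4, Ravi:2, Uma:3. Sum = 25.
n = 11, so closeness = 10/25 = 2/5.

2/5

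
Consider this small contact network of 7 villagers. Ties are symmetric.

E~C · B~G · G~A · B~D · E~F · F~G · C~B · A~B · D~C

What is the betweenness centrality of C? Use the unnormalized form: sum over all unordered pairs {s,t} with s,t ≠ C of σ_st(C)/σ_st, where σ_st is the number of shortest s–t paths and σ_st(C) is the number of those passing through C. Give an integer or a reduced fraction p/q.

Pairs whose geodesics pass through C — E–D: 1; E–B: 1; E–A: 1/2; D–F: 1/2.
All other pairs contribute 0.
Summing the contributions gives betweenness(C) = 3.

3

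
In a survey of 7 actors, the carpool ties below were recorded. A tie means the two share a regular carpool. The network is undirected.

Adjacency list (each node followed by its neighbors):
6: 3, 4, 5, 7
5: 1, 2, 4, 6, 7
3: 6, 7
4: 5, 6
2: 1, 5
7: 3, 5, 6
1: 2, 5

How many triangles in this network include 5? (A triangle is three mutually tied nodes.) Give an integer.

3

5's neighbors: 1, 2, 4, 6, and 7.
Neighbor pairs that are themselves tied: 5–1–2; 5–4–6; 5–6–7. Each forms one triangle with 5, for 3 in total.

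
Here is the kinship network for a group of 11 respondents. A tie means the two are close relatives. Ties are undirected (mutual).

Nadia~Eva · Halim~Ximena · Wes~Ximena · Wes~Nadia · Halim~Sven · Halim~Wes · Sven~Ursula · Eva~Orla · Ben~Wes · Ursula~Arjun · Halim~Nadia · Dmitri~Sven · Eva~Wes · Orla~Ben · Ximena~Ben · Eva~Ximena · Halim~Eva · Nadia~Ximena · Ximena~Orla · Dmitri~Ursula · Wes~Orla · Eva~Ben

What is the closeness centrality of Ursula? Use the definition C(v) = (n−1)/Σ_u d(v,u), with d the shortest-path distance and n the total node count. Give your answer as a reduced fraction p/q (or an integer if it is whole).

2/5

Distances from Ursula: Arjun:1, Ben:4, Dmitri:1, Eva:3, Halim:2, Nadia:3, Orla:4, Sven:1, Wes:3, Ximena:3. Sum = 25.
n = 11, so closeness = 10/25 = 2/5.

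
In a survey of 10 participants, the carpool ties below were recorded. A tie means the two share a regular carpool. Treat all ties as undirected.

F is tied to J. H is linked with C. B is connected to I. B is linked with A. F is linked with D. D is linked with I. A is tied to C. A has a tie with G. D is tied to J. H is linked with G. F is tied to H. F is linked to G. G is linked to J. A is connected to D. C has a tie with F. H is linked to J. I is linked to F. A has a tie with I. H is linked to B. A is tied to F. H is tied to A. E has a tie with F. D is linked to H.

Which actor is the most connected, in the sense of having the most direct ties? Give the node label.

F

Degrees — A:7, B:3, C:3, D:5, E:1, F:8, G:4, H:7, I:4, J:4.
The maximum is 8, attained only by F.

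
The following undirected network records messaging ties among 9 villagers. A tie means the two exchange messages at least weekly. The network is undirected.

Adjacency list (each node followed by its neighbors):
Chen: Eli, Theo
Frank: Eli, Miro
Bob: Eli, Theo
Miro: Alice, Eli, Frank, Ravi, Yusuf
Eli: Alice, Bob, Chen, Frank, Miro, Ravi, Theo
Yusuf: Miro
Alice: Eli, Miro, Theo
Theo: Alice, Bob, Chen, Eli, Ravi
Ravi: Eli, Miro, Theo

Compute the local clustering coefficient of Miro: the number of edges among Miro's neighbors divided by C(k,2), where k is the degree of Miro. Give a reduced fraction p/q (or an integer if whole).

3/10

Miro's neighbors: Alice, Eli, Frank, Ravi, and Yusuf (k = 5).
Possible neighbor pairs: C(5,2) = 10. Edges among them: Alice–Eli, Eli–Frank, Eli–Ravi → e = 3.
Clustering(Miro) = 3/10.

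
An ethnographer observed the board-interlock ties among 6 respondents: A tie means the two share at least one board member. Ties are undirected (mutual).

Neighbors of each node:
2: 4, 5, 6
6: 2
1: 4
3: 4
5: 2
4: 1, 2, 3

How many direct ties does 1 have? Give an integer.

1

1 is directly tied to 4. That is 1 neighbor, so the degree of 1 is 1.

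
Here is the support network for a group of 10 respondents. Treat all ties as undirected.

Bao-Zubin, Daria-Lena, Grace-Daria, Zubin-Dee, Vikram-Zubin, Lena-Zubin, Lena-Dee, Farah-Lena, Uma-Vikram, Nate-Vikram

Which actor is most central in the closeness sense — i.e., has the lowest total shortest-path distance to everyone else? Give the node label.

Zubin

Farness (sum of distances to all others) for each node — Bao:23, Daria:22, Dee:19, Farah:24, Grace:30, Lena:16, Nate:27, Uma:27, Vikram:19, Zubin:15.
The smallest farness is 15, for Zubin, so Zubin has the highest closeness.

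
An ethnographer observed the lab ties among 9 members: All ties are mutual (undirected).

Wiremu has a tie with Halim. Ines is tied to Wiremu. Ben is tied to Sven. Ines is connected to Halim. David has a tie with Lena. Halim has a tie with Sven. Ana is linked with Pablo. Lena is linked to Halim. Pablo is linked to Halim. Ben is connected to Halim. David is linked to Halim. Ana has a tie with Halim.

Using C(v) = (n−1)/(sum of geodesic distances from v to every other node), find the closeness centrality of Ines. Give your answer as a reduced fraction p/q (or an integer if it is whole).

Distances from Ines: Ana:2, Ben:2, David:2, Halim:1, Lena:2, Pablo:2, Sven:2, Wiremu:1. Sum = 14.
n = 9, so closeness = 8/14 = 4/7.

4/7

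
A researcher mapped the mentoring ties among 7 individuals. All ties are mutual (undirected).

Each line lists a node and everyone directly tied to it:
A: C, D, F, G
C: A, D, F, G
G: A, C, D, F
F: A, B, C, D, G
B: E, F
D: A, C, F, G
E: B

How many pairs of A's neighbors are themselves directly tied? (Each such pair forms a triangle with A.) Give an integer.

6

A's neighbors: C, D, F, and G.
Neighbor pairs that are themselves tied: A–C–D; A–C–F; A–C–G; A–D–F; A–D–G; A–F–G. Each forms one triangle with A, for 6 in total.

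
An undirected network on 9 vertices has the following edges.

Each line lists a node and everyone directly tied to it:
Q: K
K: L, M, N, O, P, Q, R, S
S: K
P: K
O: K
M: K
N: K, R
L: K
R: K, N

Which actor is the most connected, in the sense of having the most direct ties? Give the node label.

Degrees — K:8, L:1, M:1, N:2, O:1, P:1, Q:1, R:2, S:1.
The maximum is 8, attained only by K.

K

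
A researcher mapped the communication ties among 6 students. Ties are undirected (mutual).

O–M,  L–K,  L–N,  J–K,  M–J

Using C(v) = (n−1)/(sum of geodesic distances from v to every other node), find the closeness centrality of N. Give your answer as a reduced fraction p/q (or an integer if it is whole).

Distances from N: J:3, K:2, L:1, M:4, O:5. Sum = 15.
n = 6, so closeness = 5/15 = 1/3.

1/3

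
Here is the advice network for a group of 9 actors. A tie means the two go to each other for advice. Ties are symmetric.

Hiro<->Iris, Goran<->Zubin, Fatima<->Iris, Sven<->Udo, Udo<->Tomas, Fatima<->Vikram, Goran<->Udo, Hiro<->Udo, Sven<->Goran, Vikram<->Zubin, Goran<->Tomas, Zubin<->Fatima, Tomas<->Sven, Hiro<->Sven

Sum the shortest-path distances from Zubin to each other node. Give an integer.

Distances from Zubin: Fatima:1, Goran:1, Hiro:3, Iris:2, Sven:2, Tomas:2, Udo:2, Vikram:1.
Sum = 1 + 1 + 3 + 2 + 2 + 2 + 2 + 1 = 14.

14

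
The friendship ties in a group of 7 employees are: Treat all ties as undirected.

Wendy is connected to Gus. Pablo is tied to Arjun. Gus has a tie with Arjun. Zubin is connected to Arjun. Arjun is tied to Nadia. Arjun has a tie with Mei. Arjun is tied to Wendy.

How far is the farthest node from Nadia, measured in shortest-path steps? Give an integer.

Distances from Nadia: Arjun:1, Gus:2, Mei:2, Pablo:2, Wendy:2, Zubin:2.
The largest is 2 (to Pablo, Gus, Zubin, Wendy, and Mei), so the eccentricity of Nadia is 2.

2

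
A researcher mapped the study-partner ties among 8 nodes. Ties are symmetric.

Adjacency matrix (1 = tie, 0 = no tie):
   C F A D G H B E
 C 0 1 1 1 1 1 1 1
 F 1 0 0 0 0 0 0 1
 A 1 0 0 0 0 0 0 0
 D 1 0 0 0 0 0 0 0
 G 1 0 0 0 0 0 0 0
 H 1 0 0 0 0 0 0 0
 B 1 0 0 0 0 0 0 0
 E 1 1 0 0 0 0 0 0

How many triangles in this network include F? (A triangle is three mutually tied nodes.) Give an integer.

1

F's neighbors: C and E.
Neighbor pairs that are themselves tied: F–C–E. Each forms one triangle with F, for 1 in total.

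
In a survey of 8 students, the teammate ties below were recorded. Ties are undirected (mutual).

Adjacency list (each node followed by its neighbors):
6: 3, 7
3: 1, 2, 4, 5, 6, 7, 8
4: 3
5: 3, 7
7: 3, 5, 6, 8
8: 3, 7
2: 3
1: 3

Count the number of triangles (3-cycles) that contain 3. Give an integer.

3's neighbors: 1, 2, 4, 5, 6, 7, and 8.
Neighbor pairs that are themselves tied: 3–5–7; 3–6–7; 3–7–8. Each forms one triangle with 3, for 3 in total.

3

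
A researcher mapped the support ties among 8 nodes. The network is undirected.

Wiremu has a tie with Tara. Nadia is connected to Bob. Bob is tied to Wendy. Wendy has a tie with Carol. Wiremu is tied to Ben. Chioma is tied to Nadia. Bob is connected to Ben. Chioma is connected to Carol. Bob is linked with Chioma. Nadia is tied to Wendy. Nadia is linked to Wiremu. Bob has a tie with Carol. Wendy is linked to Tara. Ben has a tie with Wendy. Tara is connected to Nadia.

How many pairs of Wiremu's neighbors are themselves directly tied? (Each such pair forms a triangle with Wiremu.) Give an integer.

1

Wiremu's neighbors: Ben, Nadia, and Tara.
Neighbor pairs that are themselves tied: Wiremu–Nadia–Tara. Each forms one triangle with Wiremu, for 1 in total.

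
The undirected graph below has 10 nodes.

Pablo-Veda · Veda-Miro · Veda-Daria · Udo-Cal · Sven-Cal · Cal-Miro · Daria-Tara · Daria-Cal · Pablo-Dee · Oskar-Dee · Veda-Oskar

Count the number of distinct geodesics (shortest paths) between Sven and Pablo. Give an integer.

2

The shortest distance is 4. The length-4 paths are: Sven–Cal–Miro–Veda–Pablo; Sven–Cal–Daria–Veda–Pablo.
That gives 2 distinct shortest paths.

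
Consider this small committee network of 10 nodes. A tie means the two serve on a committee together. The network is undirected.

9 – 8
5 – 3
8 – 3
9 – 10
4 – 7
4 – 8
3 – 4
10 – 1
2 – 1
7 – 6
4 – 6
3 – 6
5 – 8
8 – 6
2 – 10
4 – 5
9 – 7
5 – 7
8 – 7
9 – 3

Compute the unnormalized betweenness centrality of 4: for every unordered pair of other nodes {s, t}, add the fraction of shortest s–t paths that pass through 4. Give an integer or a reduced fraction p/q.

9/20

Pairs whose geodesics pass through 4 — 5–6: 1/4; 7–3: 1/5.
All other pairs contribute 0.
Summing the contributions gives betweenness(4) = 9/20.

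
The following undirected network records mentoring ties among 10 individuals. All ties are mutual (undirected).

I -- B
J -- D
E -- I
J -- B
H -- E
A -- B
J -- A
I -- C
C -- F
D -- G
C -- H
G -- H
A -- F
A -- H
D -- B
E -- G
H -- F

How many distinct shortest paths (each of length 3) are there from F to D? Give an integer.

3

The shortest distance is 3. The length-3 paths are: F–H–G–D; F–A–J–D; F–A–B–D.
That gives 3 distinct shortest paths.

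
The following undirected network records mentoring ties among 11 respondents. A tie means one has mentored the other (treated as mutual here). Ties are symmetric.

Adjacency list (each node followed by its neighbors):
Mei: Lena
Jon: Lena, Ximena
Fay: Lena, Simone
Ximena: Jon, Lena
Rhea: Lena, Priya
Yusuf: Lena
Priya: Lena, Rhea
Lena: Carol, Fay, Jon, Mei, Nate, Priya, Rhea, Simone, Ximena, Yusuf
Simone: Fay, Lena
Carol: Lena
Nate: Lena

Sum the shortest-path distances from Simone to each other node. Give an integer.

18

Distances from Simone: Carol:2, Fay:1, Jon:2, Lena:1, Mei:2, Nate:2, Priya:2, Rhea:2, Ximena:2, Yusuf:2.
Sum = 2 + 1 + 2 + 1 + 2 + 2 + 2 + 2 + 2 + 2 = 18.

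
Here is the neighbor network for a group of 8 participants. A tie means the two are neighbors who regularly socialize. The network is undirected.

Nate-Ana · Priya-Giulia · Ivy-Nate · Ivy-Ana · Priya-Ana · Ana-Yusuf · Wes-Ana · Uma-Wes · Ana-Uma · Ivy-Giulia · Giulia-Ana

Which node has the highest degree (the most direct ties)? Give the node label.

Ana

Degrees — Ana:7, Giulia:3, Ivy:3, Nate:2, Priya:2, Uma:2, Wes:2, Yusuf:1.
The maximum is 7, attained only by Ana.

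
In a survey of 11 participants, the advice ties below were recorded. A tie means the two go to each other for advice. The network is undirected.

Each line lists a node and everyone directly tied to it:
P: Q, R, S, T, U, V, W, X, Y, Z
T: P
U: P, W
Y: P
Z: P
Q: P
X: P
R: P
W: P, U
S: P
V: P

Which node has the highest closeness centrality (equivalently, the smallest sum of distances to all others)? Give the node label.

P

Farness (sum of distances to all others) for each node — P:10, Q:19, R:19, S:19, T:19, U:18, V:19, W:18, X:19, Y:19, Z:19.
The smallest farness is 10, for P, so P has the highest closeness.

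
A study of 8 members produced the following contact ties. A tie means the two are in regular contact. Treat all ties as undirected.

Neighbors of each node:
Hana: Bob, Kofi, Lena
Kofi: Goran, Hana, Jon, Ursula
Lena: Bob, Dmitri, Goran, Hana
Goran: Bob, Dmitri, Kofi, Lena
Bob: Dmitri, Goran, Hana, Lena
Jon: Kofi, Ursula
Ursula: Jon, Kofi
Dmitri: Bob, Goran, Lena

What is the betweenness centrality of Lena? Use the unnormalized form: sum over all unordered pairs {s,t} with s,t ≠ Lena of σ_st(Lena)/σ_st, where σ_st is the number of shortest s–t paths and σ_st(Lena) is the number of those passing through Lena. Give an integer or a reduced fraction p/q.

5/6

Pairs whose geodesics pass through Lena — Hana–Goran: 1/3; Hana–Dmitri: 1/2.
All other pairs contribute 0.
Summing the contributions gives betweenness(Lena) = 5/6.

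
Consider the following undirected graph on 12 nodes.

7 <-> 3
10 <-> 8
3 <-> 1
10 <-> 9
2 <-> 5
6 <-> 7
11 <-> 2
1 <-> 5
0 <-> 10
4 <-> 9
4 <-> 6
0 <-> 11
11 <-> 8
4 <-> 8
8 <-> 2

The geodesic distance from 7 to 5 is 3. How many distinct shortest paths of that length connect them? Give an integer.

1

The shortest distance is 3, and the only length-3 path is 7–3–1–5. So there is exactly 1 shortest path.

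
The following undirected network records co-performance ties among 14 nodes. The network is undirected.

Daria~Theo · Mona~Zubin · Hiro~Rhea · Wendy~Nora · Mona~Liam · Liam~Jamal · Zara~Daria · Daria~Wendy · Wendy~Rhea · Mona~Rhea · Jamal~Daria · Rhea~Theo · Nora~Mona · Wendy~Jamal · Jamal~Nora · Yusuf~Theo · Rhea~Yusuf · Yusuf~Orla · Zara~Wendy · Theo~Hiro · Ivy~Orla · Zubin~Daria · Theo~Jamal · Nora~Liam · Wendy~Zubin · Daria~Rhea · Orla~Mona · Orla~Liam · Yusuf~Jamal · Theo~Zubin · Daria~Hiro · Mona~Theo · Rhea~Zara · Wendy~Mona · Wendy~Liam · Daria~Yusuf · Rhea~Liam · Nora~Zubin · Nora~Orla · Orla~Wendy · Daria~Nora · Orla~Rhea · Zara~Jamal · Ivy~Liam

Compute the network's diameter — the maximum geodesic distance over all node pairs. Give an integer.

Eccentricity of each node (its greatest distance to any other): Daria:3, Hiro:3, Ivy:3, Jamal:2, Liam:2, Mona:2, Nora:2, Orla:2, Rhea:2, Theo:3, Wendy:2, Yusuf:2, Zara:3, Zubin:3.
The maximum eccentricity is 3, realized for instance by the pair Hiro–Ivy via Hiro – Rhea – Orla – Ivy. So the diameter is 3.

3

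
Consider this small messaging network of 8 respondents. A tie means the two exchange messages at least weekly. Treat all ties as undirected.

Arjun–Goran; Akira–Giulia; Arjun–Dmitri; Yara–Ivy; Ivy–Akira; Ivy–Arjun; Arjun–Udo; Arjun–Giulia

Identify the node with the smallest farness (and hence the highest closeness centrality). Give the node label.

Farness (sum of distances to all others) for each node — Akira:15, Arjun:9, Dmitri:15, Giulia:13, Goran:15, Ivy:11, Udo:15, Yara:17.
The smallest farness is 9, for Arjun, so Arjun has the highest closeness.

Arjun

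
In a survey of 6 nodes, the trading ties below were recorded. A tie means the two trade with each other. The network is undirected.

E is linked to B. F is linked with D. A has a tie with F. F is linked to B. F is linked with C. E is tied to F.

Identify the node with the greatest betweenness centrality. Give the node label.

F

Unnormalized betweenness of each node: A:0, B:0, C:0, D:0, E:0, F:9.
F has the largest value, 9, making it the main broker — the node through which the most shortest paths run.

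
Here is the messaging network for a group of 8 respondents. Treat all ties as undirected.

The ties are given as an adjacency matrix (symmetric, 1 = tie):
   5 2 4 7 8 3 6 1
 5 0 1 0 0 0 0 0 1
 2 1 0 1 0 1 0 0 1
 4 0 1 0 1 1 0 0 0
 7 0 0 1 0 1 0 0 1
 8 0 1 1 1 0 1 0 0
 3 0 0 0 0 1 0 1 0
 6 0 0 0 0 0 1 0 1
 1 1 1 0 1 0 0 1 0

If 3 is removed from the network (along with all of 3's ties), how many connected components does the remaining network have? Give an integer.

1

3's neighbors (6 and 8) remain reachable from one another through other ties, so the rest of the network stays in one piece.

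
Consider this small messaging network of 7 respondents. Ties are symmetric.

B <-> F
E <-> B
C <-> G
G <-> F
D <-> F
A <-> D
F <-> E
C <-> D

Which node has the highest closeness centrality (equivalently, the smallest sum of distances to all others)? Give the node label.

Farness (sum of distances to all others) for each node — A:14, B:12, C:12, D:9, E:12, F:8, G:11.
The smallest farness is 8, for F, so F has the highest closeness.

F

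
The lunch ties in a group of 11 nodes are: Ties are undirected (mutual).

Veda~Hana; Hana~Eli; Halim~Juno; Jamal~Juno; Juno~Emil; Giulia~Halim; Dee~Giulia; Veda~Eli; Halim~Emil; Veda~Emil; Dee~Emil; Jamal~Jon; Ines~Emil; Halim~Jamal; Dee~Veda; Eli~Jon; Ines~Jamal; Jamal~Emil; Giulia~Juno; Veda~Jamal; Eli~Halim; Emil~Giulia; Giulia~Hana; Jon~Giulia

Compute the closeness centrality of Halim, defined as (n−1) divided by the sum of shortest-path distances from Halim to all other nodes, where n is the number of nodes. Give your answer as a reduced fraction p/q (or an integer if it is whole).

2/3

Distances from Halim: Dee:2, Eli:1, Emil:1, Giulia:1, Hana:2, Ines:2, Jamal:1, Jon:2, Juno:1, Veda:2. Sum = 15.
n = 11, so closeness = 10/15 = 2/3.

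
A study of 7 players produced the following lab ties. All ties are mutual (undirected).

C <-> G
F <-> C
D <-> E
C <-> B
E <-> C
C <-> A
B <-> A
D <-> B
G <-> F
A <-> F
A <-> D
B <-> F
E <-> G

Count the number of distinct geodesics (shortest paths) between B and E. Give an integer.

2

The shortest distance is 2. The length-2 paths are: B–D–E; B–C–E.
That gives 2 distinct shortest paths.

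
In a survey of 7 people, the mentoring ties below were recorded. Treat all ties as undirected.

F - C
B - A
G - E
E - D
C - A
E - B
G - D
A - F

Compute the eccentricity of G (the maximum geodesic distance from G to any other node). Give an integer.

Distances from G: A:3, B:2, C:4, D:1, E:1, F:4.
The largest is 4 (to F and C), so the eccentricity of G is 4.

4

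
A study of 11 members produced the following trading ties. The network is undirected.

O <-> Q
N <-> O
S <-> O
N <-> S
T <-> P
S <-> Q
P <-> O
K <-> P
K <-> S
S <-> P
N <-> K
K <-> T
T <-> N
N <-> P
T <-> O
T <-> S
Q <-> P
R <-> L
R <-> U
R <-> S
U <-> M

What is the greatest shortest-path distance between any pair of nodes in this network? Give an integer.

4

Eccentricity of each node (its greatest distance to any other): K:4, L:3, M:4, N:4, O:4, P:4, Q:4, R:2, S:3, T:4, U:3.
The maximum eccentricity is 4, realized for instance by the pair O–M via O – S – R – U – M. So the diameter is 4.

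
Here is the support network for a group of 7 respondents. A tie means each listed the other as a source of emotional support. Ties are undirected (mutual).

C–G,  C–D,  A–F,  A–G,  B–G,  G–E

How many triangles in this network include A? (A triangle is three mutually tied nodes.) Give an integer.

A's neighbors are F and G, but none of them are tied to each other, so no triangle contains A.

0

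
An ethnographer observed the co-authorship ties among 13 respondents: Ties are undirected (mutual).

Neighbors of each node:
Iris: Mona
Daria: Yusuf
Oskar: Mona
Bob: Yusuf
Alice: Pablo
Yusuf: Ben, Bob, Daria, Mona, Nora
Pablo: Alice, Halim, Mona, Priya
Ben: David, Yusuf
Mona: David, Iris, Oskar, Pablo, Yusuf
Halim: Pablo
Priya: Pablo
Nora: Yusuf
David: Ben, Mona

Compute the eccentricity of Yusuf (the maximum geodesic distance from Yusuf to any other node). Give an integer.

3

Distances from Yusuf: Alice:3, Ben:1, Bob:1, Daria:1, David:2, Halim:3, Iris:2, Mona:1, Nora:1, Oskar:2, Pablo:2, Priya:3.
The largest is 3 (to Alice, Halim, and Priya), so the eccentricity of Yusuf is 3.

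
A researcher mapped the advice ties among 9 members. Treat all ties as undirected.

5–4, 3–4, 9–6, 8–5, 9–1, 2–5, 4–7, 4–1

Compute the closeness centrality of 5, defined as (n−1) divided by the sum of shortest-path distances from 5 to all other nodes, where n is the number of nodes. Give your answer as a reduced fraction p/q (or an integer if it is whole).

Distances from 5: 1:2, 2:1, 3:2, 4:1, 6:4, 7:2, 8:1, 9:3. Sum = 16.
n = 9, so closeness = 8/16 = 1/2.

1/2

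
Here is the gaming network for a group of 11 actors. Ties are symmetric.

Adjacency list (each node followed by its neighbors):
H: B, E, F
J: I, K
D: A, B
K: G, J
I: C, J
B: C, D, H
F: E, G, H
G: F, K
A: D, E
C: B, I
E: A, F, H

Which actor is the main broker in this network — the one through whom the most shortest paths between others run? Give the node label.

B

Unnormalized betweenness of each node: A:7/3, B:44/3, C:28/3, D:7/2, E:35/6, F:35/3, G:26/3, H:53/6, I:19/3, J:29/6, K:6.
B has the largest value, 44/3, making it the main broker — the node through which the most shortest paths run.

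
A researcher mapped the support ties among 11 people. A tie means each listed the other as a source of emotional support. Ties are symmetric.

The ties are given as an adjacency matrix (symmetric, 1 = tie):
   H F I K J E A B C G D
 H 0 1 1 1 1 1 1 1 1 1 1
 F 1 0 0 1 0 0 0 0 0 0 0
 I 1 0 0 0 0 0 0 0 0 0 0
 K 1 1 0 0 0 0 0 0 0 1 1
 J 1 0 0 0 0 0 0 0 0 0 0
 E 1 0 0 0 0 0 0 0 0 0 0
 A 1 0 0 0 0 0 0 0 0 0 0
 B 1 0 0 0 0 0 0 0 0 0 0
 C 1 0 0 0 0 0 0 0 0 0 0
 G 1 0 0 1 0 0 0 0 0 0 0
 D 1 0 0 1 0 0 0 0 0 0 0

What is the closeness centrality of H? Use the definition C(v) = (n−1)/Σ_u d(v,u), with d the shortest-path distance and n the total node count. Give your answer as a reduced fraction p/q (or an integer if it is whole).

1

Distances from H: A:1, B:1, C:1, D:1, E:1, F:1, G:1, I:1, J:1, K:1. Sum = 10.
n = 11, so closeness = 10/10 = 1.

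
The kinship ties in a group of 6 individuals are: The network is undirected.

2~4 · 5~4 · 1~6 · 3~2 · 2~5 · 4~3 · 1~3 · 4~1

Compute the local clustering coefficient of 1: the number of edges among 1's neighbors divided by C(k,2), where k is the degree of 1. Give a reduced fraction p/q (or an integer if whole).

1/3

1's neighbors: 3, 4, and 6 (k = 3).
Possible neighbor pairs: C(3,2) = 3. Edges among them: 3–4 → e = 1.
Clustering(1) = 1/3.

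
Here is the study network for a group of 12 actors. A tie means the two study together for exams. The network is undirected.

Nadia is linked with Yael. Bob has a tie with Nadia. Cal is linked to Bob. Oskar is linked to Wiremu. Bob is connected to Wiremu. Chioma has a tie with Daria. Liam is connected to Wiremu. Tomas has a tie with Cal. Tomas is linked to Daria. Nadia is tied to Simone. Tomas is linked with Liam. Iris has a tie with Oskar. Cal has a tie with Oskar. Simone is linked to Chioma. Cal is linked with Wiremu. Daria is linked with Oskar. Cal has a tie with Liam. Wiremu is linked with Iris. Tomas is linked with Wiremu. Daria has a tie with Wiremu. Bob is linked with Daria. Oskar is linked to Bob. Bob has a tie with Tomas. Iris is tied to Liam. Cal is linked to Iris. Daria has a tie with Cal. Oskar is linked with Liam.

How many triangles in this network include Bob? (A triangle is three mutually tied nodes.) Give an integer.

Bob's neighbors: Cal, Daria, Nadia, Oskar, Tomas, and Wiremu.
Neighbor pairs that are themselves tied: Bob–Cal–Daria; Bob–Cal–Oskar; Bob–Cal–Tomas; Bob–Cal–Wiremu; Bob–Daria–Oskar; Bob–Daria–Tomas; Bob–Daria–Wiremu; Bob–Oskar–Wiremu; Bob–Tomas–Wiremu. Each forms one triangle with Bob, for 9 in total.

9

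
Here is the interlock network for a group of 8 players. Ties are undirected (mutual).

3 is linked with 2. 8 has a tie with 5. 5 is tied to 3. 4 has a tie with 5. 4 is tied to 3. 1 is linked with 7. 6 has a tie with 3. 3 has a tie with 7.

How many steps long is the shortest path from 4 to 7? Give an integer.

2

One shortest route is 4 – 3 – 7, which uses 2 edges, and 4 and 7 are not directly tied, so nothing shorter exists. So d(4,7) = 2.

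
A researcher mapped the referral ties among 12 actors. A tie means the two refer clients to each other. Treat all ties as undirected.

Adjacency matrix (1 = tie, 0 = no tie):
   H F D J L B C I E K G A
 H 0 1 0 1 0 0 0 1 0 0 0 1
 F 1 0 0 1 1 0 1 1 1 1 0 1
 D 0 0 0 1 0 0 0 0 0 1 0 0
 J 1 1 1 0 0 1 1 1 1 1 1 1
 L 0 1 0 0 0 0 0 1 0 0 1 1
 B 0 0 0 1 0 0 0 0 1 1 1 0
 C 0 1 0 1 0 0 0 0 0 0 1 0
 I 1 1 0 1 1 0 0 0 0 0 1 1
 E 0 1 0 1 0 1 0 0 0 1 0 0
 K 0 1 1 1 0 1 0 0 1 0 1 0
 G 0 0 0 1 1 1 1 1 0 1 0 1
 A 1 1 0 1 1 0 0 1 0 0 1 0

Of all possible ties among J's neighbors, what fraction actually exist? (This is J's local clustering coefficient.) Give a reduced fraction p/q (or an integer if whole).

J's neighbors: A, B, C, D, E, F, G, H, I, and K (k = 10).
Possible neighbor pairs: C(10,2) = 45. Edges among them: A–F, A–G, A–H, A–I, B–E, B–G, B–K, C–F, C–G, D–K, E–F, E–K, F–H, F–I, F–K, G–I, G–K, H–I → e = 18.
Clustering(J) = 18/45 = 2/5.

2/5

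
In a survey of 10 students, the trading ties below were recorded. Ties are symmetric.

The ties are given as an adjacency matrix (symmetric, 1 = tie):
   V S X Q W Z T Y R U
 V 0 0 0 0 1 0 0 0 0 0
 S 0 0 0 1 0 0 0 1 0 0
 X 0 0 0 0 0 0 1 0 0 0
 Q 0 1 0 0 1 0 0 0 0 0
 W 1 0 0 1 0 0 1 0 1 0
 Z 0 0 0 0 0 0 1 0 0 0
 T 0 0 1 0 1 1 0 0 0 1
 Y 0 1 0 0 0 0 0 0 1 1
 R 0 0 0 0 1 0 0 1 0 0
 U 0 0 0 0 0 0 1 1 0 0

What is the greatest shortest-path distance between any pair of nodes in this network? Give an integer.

4

Eccentricity of each node (its greatest distance to any other): Q:3, R:3, S:4, T:3, U:3, V:3, W:2, X:4, Y:3, Z:4.
The maximum eccentricity is 4, realized for instance by the pair S–X via S – Y – U – T – X. So the diameter is 4.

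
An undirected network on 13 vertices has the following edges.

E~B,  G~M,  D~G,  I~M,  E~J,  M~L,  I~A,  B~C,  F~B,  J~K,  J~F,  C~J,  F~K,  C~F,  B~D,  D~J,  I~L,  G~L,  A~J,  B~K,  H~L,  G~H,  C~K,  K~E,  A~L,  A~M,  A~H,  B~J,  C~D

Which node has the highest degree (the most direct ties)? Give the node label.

J

Degrees — A:5, B:6, C:5, D:4, E:3, F:4, G:4, H:3, I:3, J:7, K:5, L:5, M:4.
The maximum is 7, attained only by J.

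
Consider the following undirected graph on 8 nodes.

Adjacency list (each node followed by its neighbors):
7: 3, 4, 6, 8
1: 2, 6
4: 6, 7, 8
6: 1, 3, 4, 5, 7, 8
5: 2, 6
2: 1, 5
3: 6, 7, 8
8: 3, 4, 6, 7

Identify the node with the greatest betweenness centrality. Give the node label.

6

Unnormalized betweenness of each node: 1:5/2, 2:1/2, 3:0, 4:0, 5:5/2, 6:77/6, 7:1/3, 8:1/3.
6 has the largest value, 77/6, making it the main broker — the node through which the most shortest paths run.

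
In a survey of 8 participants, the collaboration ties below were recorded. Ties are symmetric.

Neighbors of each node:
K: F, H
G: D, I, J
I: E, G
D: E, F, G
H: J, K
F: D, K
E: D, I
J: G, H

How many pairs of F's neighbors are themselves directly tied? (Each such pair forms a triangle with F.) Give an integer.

F's neighbors are D and K, but none of them are tied to each other, so no triangle contains F.

0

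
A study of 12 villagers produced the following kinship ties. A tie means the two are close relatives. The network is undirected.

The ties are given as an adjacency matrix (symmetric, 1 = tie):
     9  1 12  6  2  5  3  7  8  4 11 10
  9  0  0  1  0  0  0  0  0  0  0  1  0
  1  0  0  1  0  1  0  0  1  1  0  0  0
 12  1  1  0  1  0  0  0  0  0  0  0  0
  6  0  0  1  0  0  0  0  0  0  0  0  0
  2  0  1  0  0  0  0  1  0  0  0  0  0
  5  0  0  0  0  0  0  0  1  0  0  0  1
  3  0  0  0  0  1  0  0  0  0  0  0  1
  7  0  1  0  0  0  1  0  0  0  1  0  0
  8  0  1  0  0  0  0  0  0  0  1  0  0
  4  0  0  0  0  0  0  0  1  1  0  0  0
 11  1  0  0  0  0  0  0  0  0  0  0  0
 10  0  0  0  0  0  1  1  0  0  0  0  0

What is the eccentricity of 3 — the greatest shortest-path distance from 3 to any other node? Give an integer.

Distances from 3: 1:2, 2:1, 4:4, 5:2, 6:4, 7:3, 8:3, 9:4, 10:1, 11:5, 12:3.
The largest is 5 (to 11), so the eccentricity of 3 is 5.

5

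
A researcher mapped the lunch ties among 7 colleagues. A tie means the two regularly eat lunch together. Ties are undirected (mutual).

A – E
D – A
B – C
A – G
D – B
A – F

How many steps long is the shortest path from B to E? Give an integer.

3

One shortest route is B – D – A – E, which uses 3 edges, and at distance 2 from B we only reach {A}, which does not include E. So d(B,E) = 3.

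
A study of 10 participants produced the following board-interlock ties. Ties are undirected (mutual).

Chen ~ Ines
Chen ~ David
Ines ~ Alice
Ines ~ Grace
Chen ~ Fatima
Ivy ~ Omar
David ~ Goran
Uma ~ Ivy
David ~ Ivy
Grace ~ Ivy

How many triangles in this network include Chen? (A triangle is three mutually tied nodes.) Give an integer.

Chen's neighbors are David, Fatima, and Ines, but none of them are tied to each other, so no triangle contains Chen.

0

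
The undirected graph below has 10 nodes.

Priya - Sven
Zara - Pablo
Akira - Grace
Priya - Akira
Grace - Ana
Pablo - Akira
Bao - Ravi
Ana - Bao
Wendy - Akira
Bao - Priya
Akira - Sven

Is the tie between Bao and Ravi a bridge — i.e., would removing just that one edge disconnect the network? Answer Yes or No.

Yes

Without the Bao–Ravi edge there is no alternate route between Bao and Ravi, so the network disconnects. It is a bridge.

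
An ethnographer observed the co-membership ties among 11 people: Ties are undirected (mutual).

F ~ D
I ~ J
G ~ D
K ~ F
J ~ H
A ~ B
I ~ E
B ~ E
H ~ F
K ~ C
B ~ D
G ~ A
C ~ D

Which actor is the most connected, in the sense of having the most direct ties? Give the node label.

Degrees — A:2, B:3, C:2, D:4, E:2, F:3, G:2, H:2, I:2, J:2, K:2.
The maximum is 4, attained only by D.

D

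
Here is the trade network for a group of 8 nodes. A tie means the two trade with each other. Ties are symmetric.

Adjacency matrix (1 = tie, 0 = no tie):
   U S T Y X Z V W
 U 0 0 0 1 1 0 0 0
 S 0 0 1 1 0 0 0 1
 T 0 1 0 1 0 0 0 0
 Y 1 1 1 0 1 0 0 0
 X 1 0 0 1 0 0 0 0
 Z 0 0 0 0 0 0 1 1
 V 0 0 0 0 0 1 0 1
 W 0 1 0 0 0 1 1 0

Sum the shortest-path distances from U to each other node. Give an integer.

17

Distances from U: S:2, T:2, V:4, W:3, X:1, Y:1, Z:4.
Sum = 2 + 2 + 4 + 3 + 1 + 1 + 4 = 17.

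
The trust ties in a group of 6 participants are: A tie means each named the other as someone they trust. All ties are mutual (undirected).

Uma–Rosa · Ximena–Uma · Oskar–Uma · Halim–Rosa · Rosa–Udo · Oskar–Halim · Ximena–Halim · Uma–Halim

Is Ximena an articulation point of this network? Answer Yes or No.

No

Even without Ximena, every remaining node can still reach every other (the residual graph is connected), so Ximena is not a cut vertex.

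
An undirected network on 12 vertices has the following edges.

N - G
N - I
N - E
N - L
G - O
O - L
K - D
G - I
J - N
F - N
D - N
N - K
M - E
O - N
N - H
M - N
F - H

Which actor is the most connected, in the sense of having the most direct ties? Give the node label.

Degrees — D:2, E:2, F:2, G:3, H:2, I:2, J:1, K:2, L:2, M:2, N:11, O:3.
The maximum is 11, attained only by N.

N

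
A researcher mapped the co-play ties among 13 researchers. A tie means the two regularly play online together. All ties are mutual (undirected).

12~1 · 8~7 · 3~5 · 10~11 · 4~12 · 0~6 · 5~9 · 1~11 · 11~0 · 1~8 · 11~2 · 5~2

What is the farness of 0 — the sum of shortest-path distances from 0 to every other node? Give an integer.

33

Distances from 0: 1:2, 2:2, 3:4, 4:4, 5:3, 6:1, 7:4, 8:3, 9:4, 10:2, 11:1, 12:3.
Sum = 2 + 2 + 4 + 4 + 3 + 1 + 4 + 3 + 4 + 2 + 1 + 3 = 33.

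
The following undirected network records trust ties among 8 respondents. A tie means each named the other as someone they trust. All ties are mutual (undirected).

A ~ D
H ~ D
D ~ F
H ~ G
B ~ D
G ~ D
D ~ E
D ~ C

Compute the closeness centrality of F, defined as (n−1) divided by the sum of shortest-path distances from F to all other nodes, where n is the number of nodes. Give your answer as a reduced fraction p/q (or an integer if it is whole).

Distances from F: A:2, B:2, C:2, D:1, E:2, G:2, H:2. Sum = 13.
n = 8, so closeness = 7/13.

7/13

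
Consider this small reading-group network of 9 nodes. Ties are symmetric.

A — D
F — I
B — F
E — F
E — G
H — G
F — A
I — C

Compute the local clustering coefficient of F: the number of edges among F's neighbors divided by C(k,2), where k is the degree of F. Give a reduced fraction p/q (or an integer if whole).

0

F's neighbors: A, B, E, and I (k = 4).
Possible neighbor pairs: C(4,2) = 6. Edges among them: none → e = 0.
Clustering(F) = 0/6 = 0.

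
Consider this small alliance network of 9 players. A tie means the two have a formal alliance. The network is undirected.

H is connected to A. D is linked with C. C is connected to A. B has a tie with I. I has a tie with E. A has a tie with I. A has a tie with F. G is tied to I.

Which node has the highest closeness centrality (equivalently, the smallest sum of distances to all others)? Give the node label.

A

Farness (sum of distances to all others) for each node — A:12, B:20, C:17, D:24, E:20, F:19, G:20, H:19, I:13.
The smallest farness is 12, for A, so A has the highest closeness.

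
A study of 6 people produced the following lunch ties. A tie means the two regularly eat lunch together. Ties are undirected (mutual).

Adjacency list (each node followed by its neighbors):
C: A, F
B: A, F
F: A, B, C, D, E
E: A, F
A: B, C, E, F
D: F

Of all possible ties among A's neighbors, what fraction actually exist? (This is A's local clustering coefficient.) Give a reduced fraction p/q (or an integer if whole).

A's neighbors: B, C, E, and F (k = 4).
Possible neighbor pairs: C(4,2) = 6. Edges among them: B–F, C–F, E–F → e = 3.
Clustering(A) = 3/6 = 1/2.

1/2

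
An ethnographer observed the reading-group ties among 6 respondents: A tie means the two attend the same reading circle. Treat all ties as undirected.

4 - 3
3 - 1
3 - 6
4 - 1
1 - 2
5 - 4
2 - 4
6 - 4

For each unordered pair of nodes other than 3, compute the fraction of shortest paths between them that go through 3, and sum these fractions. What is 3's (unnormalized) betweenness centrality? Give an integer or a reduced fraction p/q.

Pairs whose geodesics pass through 3 — 6–1: 1/2.
All other pairs contribute 0.
Summing the contributions gives betweenness(3) = 1/2.

1/2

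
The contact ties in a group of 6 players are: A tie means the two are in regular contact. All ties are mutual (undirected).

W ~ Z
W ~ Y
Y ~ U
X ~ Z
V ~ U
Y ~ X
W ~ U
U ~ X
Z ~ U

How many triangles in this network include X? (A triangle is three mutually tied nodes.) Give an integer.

2

X's neighbors: U, Y, and Z.
Neighbor pairs that are themselves tied: X–U–Y; X–U–Z. Each forms one triangle with X, for 2 in total.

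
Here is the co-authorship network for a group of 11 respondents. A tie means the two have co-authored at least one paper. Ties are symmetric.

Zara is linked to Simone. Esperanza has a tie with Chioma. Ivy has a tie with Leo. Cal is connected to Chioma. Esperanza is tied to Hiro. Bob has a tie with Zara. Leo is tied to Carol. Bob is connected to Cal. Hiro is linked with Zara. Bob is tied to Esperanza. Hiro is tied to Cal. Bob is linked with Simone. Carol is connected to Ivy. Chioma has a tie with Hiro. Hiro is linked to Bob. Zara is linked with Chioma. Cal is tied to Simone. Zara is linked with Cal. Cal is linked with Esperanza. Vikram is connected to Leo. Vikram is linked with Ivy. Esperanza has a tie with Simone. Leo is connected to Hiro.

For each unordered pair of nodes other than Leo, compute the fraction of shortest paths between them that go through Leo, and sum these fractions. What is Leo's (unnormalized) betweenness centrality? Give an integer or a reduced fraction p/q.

Pairs whose geodesics pass through Leo — Hiro–Ivy: 1; Hiro–Vikram: 1; Hiro–Carol: 1; Zara–Ivy: 1; Zara–Vikram: 1; Zara–Carol: 1; Bob–Ivy: 1; Bob–Vikram: 1; Bob–Carol: 1; Esperanza–Ivy: 1; Esperanza–Vikram: 1; Esperanza–Carol: 1; Simone–Ivy: 4/4; Simone–Vikram: 4/4 … (+8 more pairs).
All other pairs contribute 0.
Summing the contributions gives betweenness(Leo) = 43/2.

43/2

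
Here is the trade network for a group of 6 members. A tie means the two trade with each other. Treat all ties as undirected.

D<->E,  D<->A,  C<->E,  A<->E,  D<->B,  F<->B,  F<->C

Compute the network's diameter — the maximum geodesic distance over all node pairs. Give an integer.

Eccentricity of each node (its greatest distance to any other): A:3, B:2, C:2, D:2, E:2, F:3.
The maximum eccentricity is 3, realized for instance by the pair A–F via A – E – C – F. So the diameter is 3.

3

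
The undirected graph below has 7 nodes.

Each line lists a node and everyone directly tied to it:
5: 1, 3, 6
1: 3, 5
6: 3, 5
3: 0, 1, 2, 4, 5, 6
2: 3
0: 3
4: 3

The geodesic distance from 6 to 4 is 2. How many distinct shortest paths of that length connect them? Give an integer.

The shortest distance is 2, and the only length-2 path is 6–3–4. So there is exactly 1 shortest path.

1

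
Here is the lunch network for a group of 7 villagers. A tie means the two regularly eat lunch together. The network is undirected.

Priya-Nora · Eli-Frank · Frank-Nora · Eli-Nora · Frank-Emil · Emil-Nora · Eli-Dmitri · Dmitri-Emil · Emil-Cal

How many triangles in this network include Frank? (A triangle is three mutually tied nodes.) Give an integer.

Frank's neighbors: Eli, Emil, and Nora.
Neighbor pairs that are themselves tied: Frank–Eli–Nora; Frank–Emil–Nora. Each forms one triangle with Frank, for 2 in total.

2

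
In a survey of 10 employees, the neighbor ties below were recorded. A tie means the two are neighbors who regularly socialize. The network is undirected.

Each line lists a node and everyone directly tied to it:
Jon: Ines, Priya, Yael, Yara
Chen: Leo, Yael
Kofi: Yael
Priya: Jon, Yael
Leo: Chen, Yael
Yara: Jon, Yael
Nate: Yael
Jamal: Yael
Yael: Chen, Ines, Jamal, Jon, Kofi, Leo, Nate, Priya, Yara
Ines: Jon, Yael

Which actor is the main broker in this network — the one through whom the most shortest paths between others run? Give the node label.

Yael

Unnormalized betweenness of each node: Chen:0, Ines:0, Jamal:0, Jon:3/2, Kofi:0, Leo:0, Nate:0, Priya:0, Yael:61/2, Yara:0.
Yael has the largest value, 61/2, making it the main broker — the node through which the most shortest paths run.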